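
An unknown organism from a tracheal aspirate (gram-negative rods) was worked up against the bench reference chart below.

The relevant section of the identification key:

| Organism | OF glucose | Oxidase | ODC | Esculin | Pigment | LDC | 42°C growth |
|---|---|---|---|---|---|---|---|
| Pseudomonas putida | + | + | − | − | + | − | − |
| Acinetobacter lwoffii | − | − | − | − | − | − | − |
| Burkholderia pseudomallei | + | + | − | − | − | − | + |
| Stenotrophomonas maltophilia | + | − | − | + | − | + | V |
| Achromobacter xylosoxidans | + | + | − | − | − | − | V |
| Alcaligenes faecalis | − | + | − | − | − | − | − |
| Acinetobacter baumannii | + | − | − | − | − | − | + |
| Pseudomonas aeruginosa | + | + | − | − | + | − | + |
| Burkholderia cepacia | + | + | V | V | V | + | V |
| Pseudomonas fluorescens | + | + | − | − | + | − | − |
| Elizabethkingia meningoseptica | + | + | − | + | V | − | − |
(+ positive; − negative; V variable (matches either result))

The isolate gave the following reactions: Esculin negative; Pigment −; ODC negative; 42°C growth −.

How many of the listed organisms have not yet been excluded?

4

ODC −: all 11 remaining candidates are consistent.
Esculin −: excludes Stenotrophomonas maltophilia, Elizabethkingia meningoseptica — 9 left.
Pigment −: excludes Pseudomonas putida, Pseudomonas aeruginosa, Pseudomonas fluorescens — 6 left.
42°C growth −: excludes Burkholderia pseudomallei, Acinetobacter baumannii — 4 left.
Still consistent: Achromobacter xylosoxidans, Acinetobacter lwoffii, Alcaligenes faecalis, Burkholderia cepacia.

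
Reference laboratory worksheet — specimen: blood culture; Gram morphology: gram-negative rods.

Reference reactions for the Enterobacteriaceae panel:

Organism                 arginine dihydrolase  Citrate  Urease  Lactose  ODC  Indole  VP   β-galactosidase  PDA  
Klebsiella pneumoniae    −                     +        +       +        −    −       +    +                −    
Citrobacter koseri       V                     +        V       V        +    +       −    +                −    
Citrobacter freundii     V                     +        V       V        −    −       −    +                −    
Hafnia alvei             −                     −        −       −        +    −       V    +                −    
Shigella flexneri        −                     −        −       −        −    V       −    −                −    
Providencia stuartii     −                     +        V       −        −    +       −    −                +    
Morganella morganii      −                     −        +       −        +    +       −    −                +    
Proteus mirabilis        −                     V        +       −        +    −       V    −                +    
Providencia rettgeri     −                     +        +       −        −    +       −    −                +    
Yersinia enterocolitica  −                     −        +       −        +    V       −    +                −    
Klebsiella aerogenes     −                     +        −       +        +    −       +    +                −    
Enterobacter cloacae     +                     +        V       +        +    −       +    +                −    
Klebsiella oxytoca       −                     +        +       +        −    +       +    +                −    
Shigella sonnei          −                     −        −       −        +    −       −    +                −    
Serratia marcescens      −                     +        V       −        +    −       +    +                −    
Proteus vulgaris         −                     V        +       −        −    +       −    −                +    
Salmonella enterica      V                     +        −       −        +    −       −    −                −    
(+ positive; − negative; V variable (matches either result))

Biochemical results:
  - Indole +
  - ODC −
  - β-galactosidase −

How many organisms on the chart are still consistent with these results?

4

ODC −: excludes 10 organisms — 7 left.
β-galactosidase −: excludes Klebsiella pneumoniae, Citrobacter freundii, Klebsiella oxytoca — 4 left.
Indole +: all 4 remaining candidates are consistent.
Still consistent: Proteus vulgaris, Providencia rettgeri, Providencia stuartii, Shigella flexneri.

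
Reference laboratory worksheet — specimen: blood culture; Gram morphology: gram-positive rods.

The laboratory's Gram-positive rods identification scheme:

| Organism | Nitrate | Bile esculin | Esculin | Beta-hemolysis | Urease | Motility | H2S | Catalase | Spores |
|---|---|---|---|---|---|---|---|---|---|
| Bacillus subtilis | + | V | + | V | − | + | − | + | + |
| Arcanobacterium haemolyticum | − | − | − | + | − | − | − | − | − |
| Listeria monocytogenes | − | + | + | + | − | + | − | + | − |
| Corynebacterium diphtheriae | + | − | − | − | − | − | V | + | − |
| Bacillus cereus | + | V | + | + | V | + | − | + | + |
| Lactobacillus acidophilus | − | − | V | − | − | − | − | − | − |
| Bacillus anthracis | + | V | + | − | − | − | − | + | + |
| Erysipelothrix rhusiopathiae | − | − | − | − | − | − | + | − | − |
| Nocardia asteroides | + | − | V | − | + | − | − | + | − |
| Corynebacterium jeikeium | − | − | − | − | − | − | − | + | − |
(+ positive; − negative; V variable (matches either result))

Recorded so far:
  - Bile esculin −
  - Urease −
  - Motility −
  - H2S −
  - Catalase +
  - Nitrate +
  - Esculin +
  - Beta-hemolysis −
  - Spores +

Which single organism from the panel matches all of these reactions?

Beta-hemolysis −: excludes Arcanobacterium haemolyticum, Listeria monocytogenes, Bacillus cereus — 7 left.
Urease −: excludes Nocardia asteroides — 6 left.
Esculin +: excludes Corynebacterium diphtheriae, Erysipelothrix rhusiopathiae, Corynebacterium jeikeium — 3 left.
Spores +: excludes Lactobacillus acidophilus — 2 left.
Nitrate +: all 2 remaining candidates are consistent.
Bile esculin −: all 2 remaining candidates are consistent.
Catalase +: all 2 remaining candidates are consistent.
Motility −: excludes Bacillus subtilis — 1 left.
H2S −: the one remaining candidate is consistent.

Bacillus anthracis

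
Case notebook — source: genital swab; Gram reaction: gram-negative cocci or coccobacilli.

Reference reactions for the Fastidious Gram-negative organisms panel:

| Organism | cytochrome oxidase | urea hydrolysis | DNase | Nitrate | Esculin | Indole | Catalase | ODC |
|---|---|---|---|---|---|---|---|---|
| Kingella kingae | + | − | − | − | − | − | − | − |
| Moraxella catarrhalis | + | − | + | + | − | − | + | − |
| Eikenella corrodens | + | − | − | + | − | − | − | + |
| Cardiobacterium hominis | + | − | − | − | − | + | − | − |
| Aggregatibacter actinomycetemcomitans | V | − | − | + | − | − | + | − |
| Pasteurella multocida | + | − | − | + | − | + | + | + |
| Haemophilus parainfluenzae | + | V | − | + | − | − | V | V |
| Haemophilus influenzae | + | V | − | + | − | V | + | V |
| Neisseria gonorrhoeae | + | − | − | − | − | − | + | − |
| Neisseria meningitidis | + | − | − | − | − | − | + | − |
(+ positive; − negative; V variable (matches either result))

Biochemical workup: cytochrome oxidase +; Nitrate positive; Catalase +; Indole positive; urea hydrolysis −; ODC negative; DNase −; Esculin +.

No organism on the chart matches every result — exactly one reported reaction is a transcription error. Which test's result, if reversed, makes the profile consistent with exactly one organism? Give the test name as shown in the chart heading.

As reported, no row in the chart matches all 8 reactions.
Reversing Nitrate → still no organism matches.
Reversing Indole → still no organism matches.
Reversing Catalase → still no organism matches.
Reversing urea hydrolysis → still no organism matches.
Reversing ODC → still no organism matches.
Reversing cytochrome oxidase → still no organism matches.
Reversing DNase → still no organism matches.
Reversing Esculin (to −) → unique match: Haemophilus influenzae.

Esculin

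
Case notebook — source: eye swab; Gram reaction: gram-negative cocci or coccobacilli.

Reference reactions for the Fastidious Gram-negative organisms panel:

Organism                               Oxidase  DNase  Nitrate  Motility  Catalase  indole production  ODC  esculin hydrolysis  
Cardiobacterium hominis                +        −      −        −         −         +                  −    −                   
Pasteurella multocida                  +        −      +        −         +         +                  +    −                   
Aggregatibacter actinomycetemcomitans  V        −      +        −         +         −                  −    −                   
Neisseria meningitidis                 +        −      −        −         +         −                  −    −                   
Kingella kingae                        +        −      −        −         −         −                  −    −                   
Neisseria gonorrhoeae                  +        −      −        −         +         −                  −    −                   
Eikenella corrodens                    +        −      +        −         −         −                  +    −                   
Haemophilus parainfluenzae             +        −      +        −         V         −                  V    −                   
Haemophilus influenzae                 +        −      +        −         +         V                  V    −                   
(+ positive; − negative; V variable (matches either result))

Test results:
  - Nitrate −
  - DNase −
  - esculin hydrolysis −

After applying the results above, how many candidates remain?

4

DNase −: all 9 remaining candidates are consistent.
Nitrate −: excludes 5 organisms — 4 left.
esculin hydrolysis −: all 4 remaining candidates are consistent.
Still consistent: Cardiobacterium hominis, Kingella kingae, Neisseria gonorrhoeae, Neisseria meningitidis.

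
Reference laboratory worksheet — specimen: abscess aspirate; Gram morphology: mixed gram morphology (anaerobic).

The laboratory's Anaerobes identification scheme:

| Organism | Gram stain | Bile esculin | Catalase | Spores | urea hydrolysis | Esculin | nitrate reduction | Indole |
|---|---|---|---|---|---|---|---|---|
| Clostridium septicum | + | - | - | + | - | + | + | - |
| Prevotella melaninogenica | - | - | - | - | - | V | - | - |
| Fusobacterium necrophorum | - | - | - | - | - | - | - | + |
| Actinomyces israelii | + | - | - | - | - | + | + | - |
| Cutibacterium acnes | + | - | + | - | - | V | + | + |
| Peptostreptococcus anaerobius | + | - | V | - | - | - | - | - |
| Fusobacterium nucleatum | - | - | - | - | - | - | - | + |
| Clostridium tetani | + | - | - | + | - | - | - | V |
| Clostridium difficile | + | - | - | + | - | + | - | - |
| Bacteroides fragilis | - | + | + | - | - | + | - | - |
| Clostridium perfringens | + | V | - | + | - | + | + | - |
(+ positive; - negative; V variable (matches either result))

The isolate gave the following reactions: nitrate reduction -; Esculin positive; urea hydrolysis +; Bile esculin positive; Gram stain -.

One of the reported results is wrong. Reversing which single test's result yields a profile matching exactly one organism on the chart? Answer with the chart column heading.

urea hydrolysis

As reported, no row in the chart matches all 5 reactions.
Reversing urea hydrolysis (to -) → unique match: Bacteroides fragilis.
Reversing Gram stain → still no organism matches.
Reversing Bile esculin → still no organism matches.
Reversing nitrate reduction → still no organism matches.
Reversing Esculin → still no organism matches.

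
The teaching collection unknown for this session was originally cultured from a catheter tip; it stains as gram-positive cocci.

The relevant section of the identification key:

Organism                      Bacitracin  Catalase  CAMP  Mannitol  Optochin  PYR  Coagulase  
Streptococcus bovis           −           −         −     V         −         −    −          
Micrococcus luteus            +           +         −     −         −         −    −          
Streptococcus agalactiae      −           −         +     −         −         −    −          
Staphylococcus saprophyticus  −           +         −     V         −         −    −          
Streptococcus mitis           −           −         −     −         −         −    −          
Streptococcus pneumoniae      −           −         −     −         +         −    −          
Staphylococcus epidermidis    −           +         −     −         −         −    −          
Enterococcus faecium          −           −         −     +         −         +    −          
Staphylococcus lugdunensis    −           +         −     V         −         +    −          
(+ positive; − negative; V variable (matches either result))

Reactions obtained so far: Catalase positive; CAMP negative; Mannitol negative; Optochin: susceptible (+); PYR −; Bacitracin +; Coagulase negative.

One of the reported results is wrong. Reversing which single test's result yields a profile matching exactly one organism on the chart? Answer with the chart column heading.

Optochin

As reported, no row in the chart matches all 7 reactions.
Reversing Bacitracin → still no organism matches.
Reversing CAMP → still no organism matches.
Reversing Optochin (to −) → unique match: Micrococcus luteus.
Reversing PYR → still no organism matches.
Reversing Coagulase → still no organism matches.
Reversing Catalase → still no organism matches.
Reversing Mannitol → still no organism matches.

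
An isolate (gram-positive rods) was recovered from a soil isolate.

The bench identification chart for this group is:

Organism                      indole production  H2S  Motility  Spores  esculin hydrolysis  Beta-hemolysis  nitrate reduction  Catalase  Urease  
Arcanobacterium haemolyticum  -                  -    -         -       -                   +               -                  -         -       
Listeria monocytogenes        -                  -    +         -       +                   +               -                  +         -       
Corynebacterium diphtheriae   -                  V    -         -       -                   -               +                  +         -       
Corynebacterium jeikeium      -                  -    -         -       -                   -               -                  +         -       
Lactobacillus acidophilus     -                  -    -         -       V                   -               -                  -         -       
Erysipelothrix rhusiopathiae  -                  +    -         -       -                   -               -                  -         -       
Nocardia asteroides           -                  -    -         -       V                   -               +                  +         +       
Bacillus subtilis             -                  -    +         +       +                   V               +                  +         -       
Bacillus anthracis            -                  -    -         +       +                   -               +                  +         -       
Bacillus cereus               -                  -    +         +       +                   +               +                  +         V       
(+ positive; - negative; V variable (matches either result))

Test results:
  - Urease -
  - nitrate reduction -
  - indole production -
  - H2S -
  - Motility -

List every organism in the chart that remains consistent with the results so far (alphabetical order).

Urease -: excludes Nocardia asteroides — 9 left.
nitrate reduction -: excludes Corynebacterium diphtheriae, Bacillus subtilis, Bacillus anthracis, Bacillus cereus — 5 left.
H2S -: excludes Erysipelothrix rhusiopathiae — 4 left.
indole production -: all 4 remaining candidates are consistent.
Motility -: excludes Listeria monocytogenes — 3 left.

Arcanobacterium haemolyticum, Corynebacterium jeikeium, Lactobacillus acidophilus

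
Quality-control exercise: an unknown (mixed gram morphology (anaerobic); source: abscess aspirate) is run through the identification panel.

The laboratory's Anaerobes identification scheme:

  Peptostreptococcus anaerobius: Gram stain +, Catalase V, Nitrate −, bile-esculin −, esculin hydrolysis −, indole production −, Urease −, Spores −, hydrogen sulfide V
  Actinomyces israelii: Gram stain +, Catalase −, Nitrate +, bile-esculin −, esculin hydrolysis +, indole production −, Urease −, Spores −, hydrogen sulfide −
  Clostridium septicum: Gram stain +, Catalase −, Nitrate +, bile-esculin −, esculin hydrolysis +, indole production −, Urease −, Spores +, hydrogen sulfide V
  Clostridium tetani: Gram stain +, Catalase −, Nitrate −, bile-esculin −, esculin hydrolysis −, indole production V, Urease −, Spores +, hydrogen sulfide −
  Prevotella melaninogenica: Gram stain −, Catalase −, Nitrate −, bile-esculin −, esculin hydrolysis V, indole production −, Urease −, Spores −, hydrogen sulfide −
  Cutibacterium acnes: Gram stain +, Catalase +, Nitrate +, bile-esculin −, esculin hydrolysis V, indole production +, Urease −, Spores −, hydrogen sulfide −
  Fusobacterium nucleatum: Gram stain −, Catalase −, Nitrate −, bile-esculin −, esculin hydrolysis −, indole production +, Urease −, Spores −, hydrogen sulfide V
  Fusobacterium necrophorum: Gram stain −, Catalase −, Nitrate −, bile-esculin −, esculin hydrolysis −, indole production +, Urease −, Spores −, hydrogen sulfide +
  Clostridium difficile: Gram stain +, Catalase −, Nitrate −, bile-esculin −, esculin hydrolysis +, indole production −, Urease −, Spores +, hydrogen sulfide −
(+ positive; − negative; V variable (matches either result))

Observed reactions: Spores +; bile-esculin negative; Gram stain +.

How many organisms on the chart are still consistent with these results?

Gram stain +: excludes Prevotella melaninogenica, Fusobacterium nucleatum, Fusobacterium necrophorum — 6 left.
bile-esculin −: all 6 remaining candidates are consistent.
Spores +: excludes Peptostreptococcus anaerobius, Actinomyces israelii, Cutibacterium acnes — 3 left.
Still consistent: Clostridium difficile, Clostridium septicum, Clostridium tetani.

3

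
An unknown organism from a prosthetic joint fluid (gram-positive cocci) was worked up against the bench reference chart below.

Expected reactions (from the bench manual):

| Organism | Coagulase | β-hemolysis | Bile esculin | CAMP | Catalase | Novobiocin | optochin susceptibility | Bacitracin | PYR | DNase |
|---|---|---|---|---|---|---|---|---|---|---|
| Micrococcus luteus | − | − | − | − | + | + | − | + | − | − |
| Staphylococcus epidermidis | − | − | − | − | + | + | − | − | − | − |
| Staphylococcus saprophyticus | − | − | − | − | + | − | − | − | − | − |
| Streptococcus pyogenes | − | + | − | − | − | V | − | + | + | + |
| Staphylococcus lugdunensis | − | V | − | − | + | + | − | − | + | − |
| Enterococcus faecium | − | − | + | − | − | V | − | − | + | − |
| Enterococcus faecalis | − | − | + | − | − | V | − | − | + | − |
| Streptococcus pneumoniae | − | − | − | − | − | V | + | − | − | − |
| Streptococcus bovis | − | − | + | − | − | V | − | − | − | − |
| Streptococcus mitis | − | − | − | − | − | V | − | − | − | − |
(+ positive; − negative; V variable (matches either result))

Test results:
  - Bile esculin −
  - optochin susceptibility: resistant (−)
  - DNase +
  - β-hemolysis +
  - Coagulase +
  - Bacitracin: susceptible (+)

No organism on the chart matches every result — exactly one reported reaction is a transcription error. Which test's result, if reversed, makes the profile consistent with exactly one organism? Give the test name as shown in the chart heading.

As reported, no row in the chart matches all 6 reactions.
Reversing Bacitracin → still no organism matches.
Reversing Coagulase (to −) → unique match: Streptococcus pyogenes.
Reversing optochin susceptibility → still no organism matches.
Reversing β-hemolysis → still no organism matches.
Reversing Bile esculin → still no organism matches.
Reversing DNase → still no organism matches.

Coagulase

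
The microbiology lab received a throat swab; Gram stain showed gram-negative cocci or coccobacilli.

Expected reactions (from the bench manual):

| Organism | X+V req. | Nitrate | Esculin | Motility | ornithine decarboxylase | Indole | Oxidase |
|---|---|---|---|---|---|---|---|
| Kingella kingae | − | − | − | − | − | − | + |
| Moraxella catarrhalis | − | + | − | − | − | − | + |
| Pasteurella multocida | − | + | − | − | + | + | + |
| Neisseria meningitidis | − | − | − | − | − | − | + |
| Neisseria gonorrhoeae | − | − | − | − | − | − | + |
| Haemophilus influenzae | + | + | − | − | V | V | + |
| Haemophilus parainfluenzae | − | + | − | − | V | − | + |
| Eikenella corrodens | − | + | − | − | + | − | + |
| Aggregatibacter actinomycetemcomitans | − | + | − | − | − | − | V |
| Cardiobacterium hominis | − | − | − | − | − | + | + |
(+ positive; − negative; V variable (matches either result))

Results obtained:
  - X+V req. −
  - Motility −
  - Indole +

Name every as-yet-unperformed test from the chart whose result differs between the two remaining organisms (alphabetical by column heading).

Nitrate, ornithine decarboxylase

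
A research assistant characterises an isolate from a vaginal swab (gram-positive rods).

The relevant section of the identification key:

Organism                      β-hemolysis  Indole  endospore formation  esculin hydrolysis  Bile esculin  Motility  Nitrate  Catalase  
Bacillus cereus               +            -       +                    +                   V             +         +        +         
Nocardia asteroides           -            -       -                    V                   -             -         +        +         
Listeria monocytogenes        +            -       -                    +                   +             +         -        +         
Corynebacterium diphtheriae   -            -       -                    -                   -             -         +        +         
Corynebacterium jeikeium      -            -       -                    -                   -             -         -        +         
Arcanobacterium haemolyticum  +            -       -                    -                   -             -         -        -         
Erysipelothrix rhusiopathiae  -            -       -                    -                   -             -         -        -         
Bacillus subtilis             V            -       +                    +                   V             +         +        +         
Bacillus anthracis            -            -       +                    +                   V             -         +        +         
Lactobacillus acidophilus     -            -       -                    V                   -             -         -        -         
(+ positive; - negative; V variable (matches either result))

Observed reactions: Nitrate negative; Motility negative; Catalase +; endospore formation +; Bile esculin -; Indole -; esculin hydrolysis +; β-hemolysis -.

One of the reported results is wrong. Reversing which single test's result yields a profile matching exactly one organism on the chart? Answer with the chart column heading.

Nitrate

As reported, no row in the chart matches all 8 reactions.
Reversing Motility → still no organism matches.
Reversing endospore formation → still no organism matches.
Reversing β-hemolysis → still no organism matches.
Reversing Catalase → still no organism matches.
Reversing Bile esculin → still no organism matches.
Reversing esculin hydrolysis → still no organism matches.
Reversing Indole → still no organism matches.
Reversing Nitrate (to +) → unique match: Bacillus anthracis.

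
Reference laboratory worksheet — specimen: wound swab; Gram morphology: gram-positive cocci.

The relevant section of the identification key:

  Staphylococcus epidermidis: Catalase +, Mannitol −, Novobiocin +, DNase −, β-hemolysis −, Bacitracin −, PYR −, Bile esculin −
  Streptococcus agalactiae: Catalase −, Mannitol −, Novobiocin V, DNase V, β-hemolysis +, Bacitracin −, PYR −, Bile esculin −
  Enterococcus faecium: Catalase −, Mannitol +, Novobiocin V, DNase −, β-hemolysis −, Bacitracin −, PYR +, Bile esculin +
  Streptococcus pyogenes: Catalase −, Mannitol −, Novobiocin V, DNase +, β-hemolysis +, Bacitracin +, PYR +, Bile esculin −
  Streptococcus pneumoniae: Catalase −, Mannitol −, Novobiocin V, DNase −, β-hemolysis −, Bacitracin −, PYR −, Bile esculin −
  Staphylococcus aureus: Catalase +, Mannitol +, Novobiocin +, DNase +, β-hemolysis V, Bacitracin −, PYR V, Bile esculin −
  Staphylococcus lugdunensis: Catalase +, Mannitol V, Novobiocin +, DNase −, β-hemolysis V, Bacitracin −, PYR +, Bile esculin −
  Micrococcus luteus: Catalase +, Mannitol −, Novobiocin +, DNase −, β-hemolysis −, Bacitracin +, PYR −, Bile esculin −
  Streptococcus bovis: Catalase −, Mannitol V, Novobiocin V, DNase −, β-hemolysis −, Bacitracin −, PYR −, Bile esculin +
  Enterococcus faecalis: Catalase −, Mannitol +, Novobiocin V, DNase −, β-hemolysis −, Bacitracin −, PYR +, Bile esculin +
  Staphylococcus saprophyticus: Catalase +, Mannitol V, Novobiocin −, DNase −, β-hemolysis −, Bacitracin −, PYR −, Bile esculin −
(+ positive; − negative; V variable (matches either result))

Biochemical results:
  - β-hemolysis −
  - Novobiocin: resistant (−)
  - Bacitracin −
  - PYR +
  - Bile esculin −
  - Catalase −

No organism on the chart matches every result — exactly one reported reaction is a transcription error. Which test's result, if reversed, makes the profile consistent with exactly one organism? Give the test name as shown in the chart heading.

PYR

As reported, no row in the chart matches all 6 reactions.
Reversing Novobiocin → still no organism matches.
Reversing Bile esculin → 2 organisms match (not unique).
Reversing β-hemolysis → still no organism matches.
Reversing Catalase → still no organism matches.
Reversing PYR (to −) → unique match: Streptococcus pneumoniae.
Reversing Bacitracin → still no organism matches.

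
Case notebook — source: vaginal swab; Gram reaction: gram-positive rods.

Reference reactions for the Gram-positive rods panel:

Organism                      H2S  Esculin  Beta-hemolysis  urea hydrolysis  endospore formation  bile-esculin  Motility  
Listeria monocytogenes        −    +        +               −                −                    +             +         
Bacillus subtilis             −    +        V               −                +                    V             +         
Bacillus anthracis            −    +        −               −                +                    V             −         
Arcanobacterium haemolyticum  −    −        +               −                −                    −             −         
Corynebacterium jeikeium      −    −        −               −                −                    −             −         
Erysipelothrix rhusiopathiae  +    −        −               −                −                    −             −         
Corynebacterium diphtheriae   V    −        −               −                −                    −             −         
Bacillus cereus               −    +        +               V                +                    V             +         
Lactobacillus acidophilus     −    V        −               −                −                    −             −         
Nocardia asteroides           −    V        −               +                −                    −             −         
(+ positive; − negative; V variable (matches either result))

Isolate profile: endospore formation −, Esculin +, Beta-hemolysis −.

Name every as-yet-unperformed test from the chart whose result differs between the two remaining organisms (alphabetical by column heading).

Beta-hemolysis −: excludes Listeria monocytogenes, Arcanobacterium haemolyticum, Bacillus cereus — 7 left.
Esculin +: excludes Corynebacterium jeikeium, Erysipelothrix rhusiopathiae, Corynebacterium diphtheriae — 4 left.
endospore formation −: excludes Bacillus subtilis, Bacillus anthracis — 2 left.
Two candidates remain: Lactobacillus acidophilus and Nocardia asteroides.
  H2S: − vs − — same for both, does not separate.
  urea hydrolysis: Lactobacillus acidophilus −, Nocardia asteroides + — discriminates.
  bile-esculin: − vs − — same for both, does not separate.
  Motility: − vs − — same for both, does not separate.

urea hydrolysis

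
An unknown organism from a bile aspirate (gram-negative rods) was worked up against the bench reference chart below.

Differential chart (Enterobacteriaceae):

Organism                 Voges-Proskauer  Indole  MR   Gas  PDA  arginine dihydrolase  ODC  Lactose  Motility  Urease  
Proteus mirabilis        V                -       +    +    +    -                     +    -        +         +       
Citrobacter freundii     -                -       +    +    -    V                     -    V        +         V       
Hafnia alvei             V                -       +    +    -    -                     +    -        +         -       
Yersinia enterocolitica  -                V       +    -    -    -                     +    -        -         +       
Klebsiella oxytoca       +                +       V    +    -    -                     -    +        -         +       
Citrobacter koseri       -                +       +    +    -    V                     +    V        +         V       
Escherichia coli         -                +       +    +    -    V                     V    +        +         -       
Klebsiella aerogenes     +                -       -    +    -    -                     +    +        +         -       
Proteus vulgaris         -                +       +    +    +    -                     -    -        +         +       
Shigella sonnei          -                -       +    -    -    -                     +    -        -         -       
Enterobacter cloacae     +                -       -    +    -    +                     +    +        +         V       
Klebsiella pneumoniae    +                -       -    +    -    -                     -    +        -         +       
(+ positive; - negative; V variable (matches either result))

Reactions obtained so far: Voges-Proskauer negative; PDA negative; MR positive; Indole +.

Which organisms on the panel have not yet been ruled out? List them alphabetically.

Citrobacter koseri, Escherichia coli, Yersinia enterocolitica

MR +: excludes Klebsiella aerogenes, Enterobacter cloacae, Klebsiella pneumoniae — 9 left.
Indole +: excludes Proteus mirabilis, Citrobacter freundii, Hafnia alvei, Shigella sonnei — 5 left.
Voges-Proskauer -: excludes Klebsiella oxytoca — 4 left.
PDA -: excludes Proteus vulgaris — 3 left.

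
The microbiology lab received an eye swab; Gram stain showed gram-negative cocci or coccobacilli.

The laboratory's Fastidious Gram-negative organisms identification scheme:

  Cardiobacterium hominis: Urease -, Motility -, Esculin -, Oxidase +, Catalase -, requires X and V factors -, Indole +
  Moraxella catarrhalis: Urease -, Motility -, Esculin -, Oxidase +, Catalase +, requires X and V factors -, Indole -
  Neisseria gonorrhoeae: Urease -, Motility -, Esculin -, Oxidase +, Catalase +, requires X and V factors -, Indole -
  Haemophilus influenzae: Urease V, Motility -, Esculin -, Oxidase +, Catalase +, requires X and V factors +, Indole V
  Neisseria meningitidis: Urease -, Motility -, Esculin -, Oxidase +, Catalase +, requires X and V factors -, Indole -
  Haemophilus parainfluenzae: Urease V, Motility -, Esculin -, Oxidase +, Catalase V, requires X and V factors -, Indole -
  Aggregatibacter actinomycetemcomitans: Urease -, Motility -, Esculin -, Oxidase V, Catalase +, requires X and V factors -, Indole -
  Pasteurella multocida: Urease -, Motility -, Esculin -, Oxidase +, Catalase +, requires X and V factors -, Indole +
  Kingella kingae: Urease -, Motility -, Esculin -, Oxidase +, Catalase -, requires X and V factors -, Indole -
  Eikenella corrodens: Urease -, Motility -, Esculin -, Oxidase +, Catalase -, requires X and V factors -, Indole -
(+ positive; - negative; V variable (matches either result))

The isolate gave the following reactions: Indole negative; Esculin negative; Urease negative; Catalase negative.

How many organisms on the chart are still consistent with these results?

3

Indole -: excludes Cardiobacterium hominis, Pasteurella multocida — 8 left.
Urease -: all 8 remaining candidates are consistent.
Esculin -: all 8 remaining candidates are consistent.
Catalase -: excludes 5 organisms — 3 left.
Still consistent: Eikenella corrodens, Haemophilus parainfluenzae, Kingella kingae.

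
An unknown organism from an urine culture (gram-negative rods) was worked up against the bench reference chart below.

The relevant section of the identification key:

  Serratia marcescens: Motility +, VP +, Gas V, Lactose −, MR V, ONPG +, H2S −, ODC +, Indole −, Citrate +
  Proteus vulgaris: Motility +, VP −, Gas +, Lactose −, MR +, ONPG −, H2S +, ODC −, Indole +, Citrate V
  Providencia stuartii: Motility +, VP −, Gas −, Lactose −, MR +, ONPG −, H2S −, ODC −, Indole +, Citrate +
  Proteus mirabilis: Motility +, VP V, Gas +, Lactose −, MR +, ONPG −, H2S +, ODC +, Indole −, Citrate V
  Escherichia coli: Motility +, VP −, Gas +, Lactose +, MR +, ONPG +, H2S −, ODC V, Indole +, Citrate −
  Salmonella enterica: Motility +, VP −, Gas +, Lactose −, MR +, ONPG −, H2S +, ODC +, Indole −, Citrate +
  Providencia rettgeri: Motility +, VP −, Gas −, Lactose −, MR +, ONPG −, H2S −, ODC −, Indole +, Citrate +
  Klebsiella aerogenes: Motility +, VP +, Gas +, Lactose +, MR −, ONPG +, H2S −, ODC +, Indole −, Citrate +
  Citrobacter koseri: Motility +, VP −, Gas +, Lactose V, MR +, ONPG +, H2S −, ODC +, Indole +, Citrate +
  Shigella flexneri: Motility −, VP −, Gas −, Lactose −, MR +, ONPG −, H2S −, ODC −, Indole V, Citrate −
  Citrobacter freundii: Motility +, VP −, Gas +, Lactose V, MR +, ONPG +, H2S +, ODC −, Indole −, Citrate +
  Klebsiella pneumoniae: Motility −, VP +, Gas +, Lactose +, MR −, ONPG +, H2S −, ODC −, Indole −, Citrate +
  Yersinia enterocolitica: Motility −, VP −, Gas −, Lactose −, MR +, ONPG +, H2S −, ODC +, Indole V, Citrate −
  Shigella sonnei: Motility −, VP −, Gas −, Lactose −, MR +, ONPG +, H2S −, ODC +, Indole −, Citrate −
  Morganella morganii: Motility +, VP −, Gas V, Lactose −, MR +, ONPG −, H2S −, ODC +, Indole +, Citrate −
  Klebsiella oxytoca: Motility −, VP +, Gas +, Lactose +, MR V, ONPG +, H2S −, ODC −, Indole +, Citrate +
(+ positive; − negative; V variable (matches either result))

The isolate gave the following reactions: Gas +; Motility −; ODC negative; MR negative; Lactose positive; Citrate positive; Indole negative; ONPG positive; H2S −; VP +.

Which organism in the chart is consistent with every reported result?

Klebsiella pneumoniae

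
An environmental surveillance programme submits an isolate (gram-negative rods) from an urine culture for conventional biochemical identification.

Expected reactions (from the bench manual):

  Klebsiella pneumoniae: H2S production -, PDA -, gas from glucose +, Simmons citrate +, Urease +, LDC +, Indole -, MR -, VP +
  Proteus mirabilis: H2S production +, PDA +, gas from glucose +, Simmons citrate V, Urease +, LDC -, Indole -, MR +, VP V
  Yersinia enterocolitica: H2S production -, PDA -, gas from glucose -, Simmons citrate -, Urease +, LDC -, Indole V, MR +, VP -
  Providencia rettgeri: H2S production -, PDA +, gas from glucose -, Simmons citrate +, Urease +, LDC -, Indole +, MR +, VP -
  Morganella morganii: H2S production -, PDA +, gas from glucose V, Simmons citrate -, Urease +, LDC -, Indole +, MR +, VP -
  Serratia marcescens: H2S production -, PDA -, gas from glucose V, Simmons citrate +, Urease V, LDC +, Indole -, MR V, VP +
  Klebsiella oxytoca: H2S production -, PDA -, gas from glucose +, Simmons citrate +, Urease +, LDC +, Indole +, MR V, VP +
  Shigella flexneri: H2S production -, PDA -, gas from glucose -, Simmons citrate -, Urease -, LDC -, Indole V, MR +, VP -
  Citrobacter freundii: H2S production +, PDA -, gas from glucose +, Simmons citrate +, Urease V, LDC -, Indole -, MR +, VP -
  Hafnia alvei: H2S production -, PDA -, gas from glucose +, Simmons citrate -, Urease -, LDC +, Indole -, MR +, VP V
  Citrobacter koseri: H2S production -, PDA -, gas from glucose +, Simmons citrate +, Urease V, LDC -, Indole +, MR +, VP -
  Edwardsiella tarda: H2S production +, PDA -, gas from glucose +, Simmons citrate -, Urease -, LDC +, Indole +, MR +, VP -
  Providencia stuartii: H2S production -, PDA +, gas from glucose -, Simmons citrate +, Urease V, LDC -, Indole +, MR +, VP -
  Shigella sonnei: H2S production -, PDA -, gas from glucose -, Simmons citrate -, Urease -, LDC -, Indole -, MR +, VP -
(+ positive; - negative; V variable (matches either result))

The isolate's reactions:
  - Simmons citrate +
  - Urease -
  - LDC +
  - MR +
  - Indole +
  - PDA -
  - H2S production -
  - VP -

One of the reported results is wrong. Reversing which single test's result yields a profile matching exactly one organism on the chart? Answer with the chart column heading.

LDC

As reported, no row in the chart matches all 8 reactions.
Reversing VP → still no organism matches.
Reversing PDA → still no organism matches.
Reversing Simmons citrate → still no organism matches.
Reversing Indole → still no organism matches.
Reversing H2S production → still no organism matches.
Reversing Urease → still no organism matches.
Reversing MR → still no organism matches.
Reversing LDC (to -) → unique match: Citrobacter koseri.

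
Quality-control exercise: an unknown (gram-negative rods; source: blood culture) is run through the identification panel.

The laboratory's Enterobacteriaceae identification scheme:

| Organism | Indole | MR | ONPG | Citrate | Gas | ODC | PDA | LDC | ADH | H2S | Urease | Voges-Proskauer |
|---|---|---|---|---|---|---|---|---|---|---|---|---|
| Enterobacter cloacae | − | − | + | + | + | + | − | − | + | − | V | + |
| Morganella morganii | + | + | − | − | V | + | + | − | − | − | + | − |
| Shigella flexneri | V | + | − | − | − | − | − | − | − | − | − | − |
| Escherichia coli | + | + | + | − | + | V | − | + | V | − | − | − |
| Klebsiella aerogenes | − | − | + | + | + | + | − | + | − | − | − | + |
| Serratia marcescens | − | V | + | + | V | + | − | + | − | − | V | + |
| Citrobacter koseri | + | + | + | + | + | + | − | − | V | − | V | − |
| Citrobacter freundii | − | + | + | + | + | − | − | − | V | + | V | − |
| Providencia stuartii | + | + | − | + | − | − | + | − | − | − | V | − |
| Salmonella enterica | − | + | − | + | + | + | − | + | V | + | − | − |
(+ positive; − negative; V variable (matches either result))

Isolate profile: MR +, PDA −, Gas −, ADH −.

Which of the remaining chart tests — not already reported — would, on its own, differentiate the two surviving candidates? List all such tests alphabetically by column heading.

Gas −: excludes 6 organisms — 4 left.
MR +: all 4 remaining candidates are consistent.
ADH −: all 4 remaining candidates are consistent.
PDA −: excludes Morganella morganii, Providencia stuartii — 2 left.
Two candidates remain: Serratia marcescens and Shigella flexneri.
  Indole: − vs V — variable for at least one, does not separate.
  ONPG: Serratia marcescens +, Shigella flexneri − — discriminates.
  Citrate: Serratia marcescens +, Shigella flexneri − — discriminates.
  ODC: Serratia marcescens +, Shigella flexneri − — discriminates.
  LDC: Serratia marcescens +, Shigella flexneri − — discriminates.
  H2S: − vs − — same for both, does not separate.
  Urease: V vs − — variable for at least one, does not separate.
  Voges-Proskauer: Serratia marcescens +, Shigella flexneri − — discriminates.

Citrate, LDC, ODC, ONPG, Voges-Proskauer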